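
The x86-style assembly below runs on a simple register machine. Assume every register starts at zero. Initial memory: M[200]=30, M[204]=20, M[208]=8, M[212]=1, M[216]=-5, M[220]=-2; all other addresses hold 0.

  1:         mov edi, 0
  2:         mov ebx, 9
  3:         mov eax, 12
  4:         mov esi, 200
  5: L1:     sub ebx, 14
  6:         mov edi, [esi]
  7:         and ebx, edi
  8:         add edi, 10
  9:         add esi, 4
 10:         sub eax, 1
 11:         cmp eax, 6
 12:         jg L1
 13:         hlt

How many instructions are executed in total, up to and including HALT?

edi=0
ebx=9
eax=12
esi=200
ebx=9-14=-5
edi=M[200]=30
ebx=(-5)&30=26
edi=30+10=40
esi=200+4=204
eax=12-1=11
cmp eax, 6  (cmp 11,6)
jg L1: taken
ebx=26-14=12
edi=M[204]=20
ebx=12&20=4
edi=20+10=30
esi=204+4=208
eax=11-1=10
cmp eax, 6  (cmp 10,6)
jg L1: taken
ebx=4-14=-10
edi=M[208]=8
ebx=(-10)&8=0
edi=8+10=18
esi=208+4=212
eax=10-1=9
cmp eax, 6  (cmp 9,6)
jg L1: taken
ebx=0-14=-14
edi=M[212]=1
ebx=(-14)&1=0
edi=1+10=11
esi=212+4=216
eax=9-1=8
cmp eax, 6  (cmp 8,6)
jg L1: taken
ebx=0-14=-14
edi=M[216]=-5
ebx=(-14)&(-5)=-14
edi=(-5)+10=5
esi=216+4=220
eax=8-1=7
cmp eax, 6  (cmp 7,6)
jg L1: taken
ebx=(-14)-14=-28
edi=M[220]=-2
ebx=(-28)&(-2)=-28
edi=(-2)+10=8
esi=220+4=224
eax=7-1=6
cmp eax, 6  (cmp 6,6)
jg L1: not taken
halt.
Total executed instructions: 53.

53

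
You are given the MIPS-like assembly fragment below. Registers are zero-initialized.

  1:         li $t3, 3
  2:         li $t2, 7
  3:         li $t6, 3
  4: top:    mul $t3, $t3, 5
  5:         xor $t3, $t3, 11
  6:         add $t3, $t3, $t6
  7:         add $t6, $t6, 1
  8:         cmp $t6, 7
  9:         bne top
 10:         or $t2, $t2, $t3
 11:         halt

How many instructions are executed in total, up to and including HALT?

after li $t3, 3: $t3=3
after li $t2, 7: $t2=7
after li $t6, 3: $t6=3
after mul $t3, $t3, 5: $t3=3*5=15
after xor $t3, $t3, 11: $t3=15^11=4
after add $t3, $t3, $t6: $t3=4+3=7
after add $t6, $t6, 1: $t6=3+1=4
cmp $t6, 7  (cmp 4,7)
bne top: taken
after mul $t3, $t3, 5: $t3=7*5=35
after xor $t3, $t3, 11: $t3=35^11=40
after add $t3, $t3, $t6: $t3=40+4=44
after add $t6, $t6, 1: $t6=4+1=5
cmp $t6, 7  (cmp 5,7)
bne top: taken
after mul $t3, $t3, 5: $t3=44*5=220
after xor $t3, $t3, 11: $t3=220^11=215
after add $t3, $t3, $t6: $t3=215+5=220
after add $t6, $t6, 1: $t6=5+1=6
cmp $t6, 7  (cmp 6,7)
bne top: taken
after mul $t3, $t3, 5: $t3=220*5=1100
after xor $t3, $t3, 11: $t3=1100^11=1095
after add $t3, $t3, $t6: $t3=1095+6=1101
after add $t6, $t6, 1: $t6=6+1=7
cmp $t6, 7  (cmp 7,7)
bne top: not taken
after or $t2, $t2, $t3: $t2=7|1101=1103
halt.
Total executed instructions: 29.

29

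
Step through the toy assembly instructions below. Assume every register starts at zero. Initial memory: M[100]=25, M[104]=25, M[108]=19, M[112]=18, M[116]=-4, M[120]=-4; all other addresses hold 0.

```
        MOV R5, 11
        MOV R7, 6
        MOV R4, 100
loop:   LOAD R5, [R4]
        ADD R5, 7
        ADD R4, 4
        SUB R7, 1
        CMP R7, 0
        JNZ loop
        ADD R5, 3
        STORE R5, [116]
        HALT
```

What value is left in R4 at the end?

R5=11
R7=6
R4=100
R5=M[100]=25
R5=25+7=32
R4=100+4=104
R7=6-1=5
CMP R7, 0  (cmp 5,0)
JNZ loop: taken
R5=M[104]=25
R5=25+7=32
R4=104+4=108
R7=5-1=4
CMP R7, 0  (cmp 4,0)
JNZ loop: taken
R5=M[108]=19
R5=19+7=26
R4=108+4=112
R7=4-1=3
CMP R7, 0  (cmp 3,0)
JNZ loop: taken
R5=M[112]=18
R5=18+7=25
R4=112+4=116
R7=3-1=2
CMP R7, 0  (cmp 2,0)
JNZ loop: taken
R5=M[116]=-4
R5=(-4)+7=3
R4=116+4=120
R7=2-1=1
CMP R7, 0  (cmp 1,0)
JNZ loop: taken
R5=M[120]=-4
R5=(-4)+7=3
R4=120+4=124
R7=1-1=0
CMP R7, 0  (cmp 0,0)
JNZ loop: not taken
R5=3+3=6
STORE R5, [116] → M[116]=6
halt.

124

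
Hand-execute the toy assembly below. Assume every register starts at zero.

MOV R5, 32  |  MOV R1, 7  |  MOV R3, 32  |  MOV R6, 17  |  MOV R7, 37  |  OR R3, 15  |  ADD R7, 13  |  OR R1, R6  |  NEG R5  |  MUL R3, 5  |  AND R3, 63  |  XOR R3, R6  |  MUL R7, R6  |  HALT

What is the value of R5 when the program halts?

-32

R5=32
R1=7
R3=32
R6=17
R7=37
R3=32|15=47
R7=37+13=50
R1=7|17=23
R5=-(32)=-32
R3=47*5=235
R3=235&63=43
R3=43^17=58
R7=50*17=850
halt.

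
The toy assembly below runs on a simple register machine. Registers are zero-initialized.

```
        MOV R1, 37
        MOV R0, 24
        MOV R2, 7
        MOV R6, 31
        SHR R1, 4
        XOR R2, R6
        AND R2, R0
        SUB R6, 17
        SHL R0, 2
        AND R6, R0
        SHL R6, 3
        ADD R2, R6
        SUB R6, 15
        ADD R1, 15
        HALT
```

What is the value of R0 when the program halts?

MOV R1, 37 → R1=37
MOV R0, 24 → R0=24
MOV R2, 7 → R2=7
MOV R6, 31 → R6=31
SHR R1, 4 → R1=37>>4=2
XOR R2, R6 → R2=7^31=24
AND R2, R0 → R2=24&24=24
SUB R6, 17 → R6=31-17=14
SHL R0, 2 → R0=24<<2=96
AND R6, R0 → R6=14&96=0
SHL R6, 3 → R6=0<<3=0
ADD R2, R6 → R2=24+0=24
SUB R6, 15 → R6=0-15=-15
ADD R1, 15 → R1=2+15=17
halt.

96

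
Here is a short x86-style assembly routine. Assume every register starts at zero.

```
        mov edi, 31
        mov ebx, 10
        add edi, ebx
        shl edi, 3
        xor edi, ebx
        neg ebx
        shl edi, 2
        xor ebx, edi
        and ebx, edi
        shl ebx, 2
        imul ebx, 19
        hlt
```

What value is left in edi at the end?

mov edi, 31 → edi=31
mov ebx, 10 → ebx=10
add edi, ebx → edi=31+10=41
shl edi, 3 → edi=41<<3=328
xor edi, ebx → edi=328^10=322
neg ebx → ebx=-(10)=-10
shl edi, 2 → edi=322<<2=1288
xor ebx, edi → ebx=(-10)^1288=-1282
and ebx, edi → ebx=(-1282)&1288=8
shl ebx, 2 → ebx=8<<2=32
imul ebx, 19 → ebx=32*19=608
halt.

1288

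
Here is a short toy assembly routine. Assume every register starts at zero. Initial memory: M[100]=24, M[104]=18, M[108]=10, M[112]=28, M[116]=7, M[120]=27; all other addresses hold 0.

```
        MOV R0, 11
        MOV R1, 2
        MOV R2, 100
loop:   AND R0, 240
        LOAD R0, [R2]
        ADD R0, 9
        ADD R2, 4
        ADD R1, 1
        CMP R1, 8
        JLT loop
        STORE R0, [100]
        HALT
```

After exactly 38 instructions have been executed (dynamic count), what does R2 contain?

after MOV R0, 11: R0=11
after MOV R1, 2: R1=2
after MOV R2, 100: R2=100
after AND R0, 240: R0=11&240=0
after LOAD R0, [R2]: R0=M[100]=24
after ADD R0, 9: R0=24+9=33
after ADD R2, 4: R2=100+4=104
after ADD R1, 1: R1=2+1=3
CMP R1, 8  (cmp 3,8)
JLT loop: taken
after AND R0, 240: R0=33&240=32
after LOAD R0, [R2]: R0=M[104]=18
after ADD R0, 9: R0=18+9=27
after ADD R2, 4: R2=104+4=108
after ADD R1, 1: R1=3+1=4
CMP R1, 8  (cmp 4,8)
JLT loop: taken
after AND R0, 240: R0=27&240=16
after LOAD R0, [R2]: R0=M[108]=10
after ADD R0, 9: R0=10+9=19
after ADD R2, 4: R2=108+4=112
after ADD R1, 1: R1=4+1=5
CMP R1, 8  (cmp 5,8)
JLT loop: taken
after AND R0, 240: R0=19&240=16
after LOAD R0, [R2]: R0=M[112]=28
after ADD R0, 9: R0=28+9=37
after ADD R2, 4: R2=112+4=116
after ADD R1, 1: R1=5+1=6
CMP R1, 8  (cmp 6,8)
JLT loop: taken
after AND R0, 240: R0=37&240=32
after LOAD R0, [R2]: R0=M[116]=7
after ADD R0, 9: R0=7+9=16
after ADD R2, 4: R2=116+4=120
after ADD R1, 1: R1=6+1=7
CMP R1, 8  (cmp 7,8)
JLT loop: taken
After step 38: R2 = 120.

120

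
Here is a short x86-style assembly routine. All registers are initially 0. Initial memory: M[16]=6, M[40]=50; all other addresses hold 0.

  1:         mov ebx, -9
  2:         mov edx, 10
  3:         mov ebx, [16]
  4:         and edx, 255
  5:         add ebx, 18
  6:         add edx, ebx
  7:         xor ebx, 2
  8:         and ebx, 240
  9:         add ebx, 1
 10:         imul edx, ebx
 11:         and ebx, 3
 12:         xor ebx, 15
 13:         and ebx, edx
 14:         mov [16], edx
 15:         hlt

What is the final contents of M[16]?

after mov ebx, -9: ebx=-9
after mov edx, 10: edx=10
after mov ebx, [16]: ebx=M[16]=6
after and edx, 255: edx=10&255=10
after add ebx, 18: ebx=6+18=24
after add edx, ebx: edx=10+24=34
after xor ebx, 2: ebx=24^2=26
after and ebx, 240: ebx=26&240=16
after add ebx, 1: ebx=16+1=17
after imul edx, ebx: edx=34*17=578
after and ebx, 3: ebx=17&3=1
after xor ebx, 15: ebx=1^15=14
after and ebx, edx: ebx=14&578=2
mov [16], edx → M[16]=578
halt.

578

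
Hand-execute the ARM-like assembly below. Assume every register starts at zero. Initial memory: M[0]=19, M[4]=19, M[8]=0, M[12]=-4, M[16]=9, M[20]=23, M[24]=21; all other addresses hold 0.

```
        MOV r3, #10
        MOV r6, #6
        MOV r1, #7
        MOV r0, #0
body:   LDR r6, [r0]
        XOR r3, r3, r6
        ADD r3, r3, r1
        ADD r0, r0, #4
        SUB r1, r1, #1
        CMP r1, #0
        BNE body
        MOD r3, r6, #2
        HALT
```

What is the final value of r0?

28

after MOV r3, #10: r3=10
after MOV r6, #6: r6=6
after MOV r1, #7: r1=7
after MOV r0, #0: r0=0
after LDR r6, [r0]: r6=M[0]=19
after XOR r3, r3, r6: r3=10^19=25
after ADD r3, r3, r1: r3=25+7=32
after ADD r0, r0, #4: r0=0+4=4
after SUB r1, r1, #1: r1=7-1=6
CMP r1, #0  (cmp 6,0)
BNE body: taken
after LDR r6, [r0]: r6=M[4]=19
after XOR r3, r3, r6: r3=32^19=51
after ADD r3, r3, r1: r3=51+6=57
after ADD r0, r0, #4: r0=4+4=8
after SUB r1, r1, #1: r1=6-1=5
CMP r1, #0  (cmp 5,0)
BNE body: taken
after LDR r6, [r0]: r6=M[8]=0
after XOR r3, r3, r6: r3=57^0=57
after ADD r3, r3, r1: r3=57+5=62
after ADD r0, r0, #4: r0=8+4=12
after SUB r1, r1, #1: r1=5-1=4
CMP r1, #0  (cmp 4,0)
BNE body: taken
after LDR r6, [r0]: r6=M[12]=-4
after XOR r3, r3, r6: r3=62^(-4)=-62
after ADD r3, r3, r1: r3=(-62)+4=-58
after ADD r0, r0, #4: r0=12+4=16
after SUB r1, r1, #1: r1=4-1=3
CMP r1, #0  (cmp 3,0)
BNE body: taken
after LDR r6, [r0]: r6=M[16]=9
after XOR r3, r3, r6: r3=(-58)^9=-49
after ADD r3, r3, r1: r3=(-49)+3=-46
after ADD r0, r0, #4: r0=16+4=20
after SUB r1, r1, #1: r1=3-1=2
CMP r1, #0  (cmp 2,0)
BNE body: taken
after LDR r6, [r0]: r6=M[20]=23
after XOR r3, r3, r6: r3=(-46)^23=-59
after ADD r3, r3, r1: r3=(-59)+2=-57
after ADD r0, r0, #4: r0=20+4=24
after SUB r1, r1, #1: r1=2-1=1
CMP r1, #0  (cmp 1,0)
BNE body: taken
after LDR r6, [r0]: r6=M[24]=21
after XOR r3, r3, r6: r3=(-57)^21=-46
after ADD r3, r3, r1: r3=(-46)+1=-45
after ADD r0, r0, #4: r0=24+4=28
after SUB r1, r1, #1: r1=1-1=0
CMP r1, #0  (cmp 0,0)
BNE body: not taken
after MOD r3, r6, #2: r3=21%2=1
halt.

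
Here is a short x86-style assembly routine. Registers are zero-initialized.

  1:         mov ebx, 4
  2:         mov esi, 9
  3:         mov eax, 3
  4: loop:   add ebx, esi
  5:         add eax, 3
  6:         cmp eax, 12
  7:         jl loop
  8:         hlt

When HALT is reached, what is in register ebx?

31

mov ebx, 4 → ebx=4
mov esi, 9 → esi=9
mov eax, 3 → eax=3
add ebx, esi → ebx=4+9=13
add eax, 3 → eax=3+3=6
cmp eax, 12  (cmp 6,12)
jl loop: taken
add ebx, esi → ebx=13+9=22
add eax, 3 → eax=6+3=9
cmp eax, 12  (cmp 9,12)
jl loop: taken
add ebx, esi → ebx=22+9=31
add eax, 3 → eax=9+3=12
cmp eax, 12  (cmp 12,12)
jl loop: not taken
halt.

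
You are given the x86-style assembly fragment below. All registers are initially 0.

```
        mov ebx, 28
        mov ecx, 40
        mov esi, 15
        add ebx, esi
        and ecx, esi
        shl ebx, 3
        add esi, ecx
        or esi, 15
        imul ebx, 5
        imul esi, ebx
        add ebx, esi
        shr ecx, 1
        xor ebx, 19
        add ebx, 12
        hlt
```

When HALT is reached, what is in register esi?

after mov ebx, 28: ebx=28
after mov ecx, 40: ecx=40
after mov esi, 15: esi=15
after add ebx, esi: ebx=28+15=43
after and ecx, esi: ecx=40&15=8
after shl ebx, 3: ebx=43<<3=344
after add esi, ecx: esi=15+8=23
after or esi, 15: esi=23|15=31
after imul ebx, 5: ebx=344*5=1720
after imul esi, ebx: esi=31*1720=53320
after add ebx, esi: ebx=1720+53320=55040
after shr ecx, 1: ecx=8>>1=4
after xor ebx, 19: ebx=55040^19=55059
after add ebx, 12: ebx=55059+12=55071
halt.

53320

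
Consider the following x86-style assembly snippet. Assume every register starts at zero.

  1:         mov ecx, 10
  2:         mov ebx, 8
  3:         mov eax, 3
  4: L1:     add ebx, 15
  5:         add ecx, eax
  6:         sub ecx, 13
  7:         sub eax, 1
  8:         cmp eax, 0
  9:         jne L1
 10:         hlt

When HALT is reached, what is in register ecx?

-23

ecx=10
ebx=8
eax=3
ebx=8+15=23
ecx=10+3=13
ecx=13-13=0
eax=3-1=2
cmp eax, 0  (cmp 2,0)
jne L1: taken
ebx=23+15=38
ecx=0+2=2
ecx=2-13=-11
eax=2-1=1
cmp eax, 0  (cmp 1,0)
jne L1: taken
ebx=38+15=53
ecx=(-11)+1=-10
ecx=(-10)-13=-23
eax=1-1=0
cmp eax, 0  (cmp 0,0)
jne L1: not taken
halt.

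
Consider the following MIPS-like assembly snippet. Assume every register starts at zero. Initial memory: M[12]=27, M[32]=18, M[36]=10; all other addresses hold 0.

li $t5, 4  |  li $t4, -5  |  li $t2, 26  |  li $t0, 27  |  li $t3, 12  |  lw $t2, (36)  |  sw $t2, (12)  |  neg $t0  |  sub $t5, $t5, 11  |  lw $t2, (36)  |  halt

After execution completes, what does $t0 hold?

-27

li $t5, 4 → $t5=4
li $t4, -5 → $t4=-5
li $t2, 26 → $t2=26
li $t0, 27 → $t0=27
li $t3, 12 → $t3=12
lw $t2, (36) → $t2=M[36]=10
sw $t2, (12) → M[12]=10
neg $t0 → $t0=-(27)=-27
sub $t5, $t5, 11 → $t5=4-11=-7
lw $t2, (36) → $t2=M[36]=10
halt.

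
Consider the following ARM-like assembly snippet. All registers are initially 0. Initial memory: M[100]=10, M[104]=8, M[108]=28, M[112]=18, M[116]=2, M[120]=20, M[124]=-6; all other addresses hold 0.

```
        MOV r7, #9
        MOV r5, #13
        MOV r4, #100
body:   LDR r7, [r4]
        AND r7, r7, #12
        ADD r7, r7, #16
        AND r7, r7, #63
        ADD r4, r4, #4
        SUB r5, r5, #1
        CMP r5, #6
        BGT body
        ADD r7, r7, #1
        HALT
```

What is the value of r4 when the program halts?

128

MOV r7, #9 → r7=9
MOV r5, #13 → r5=13
MOV r4, #100 → r4=100
LDR r7, [r4] → r7=M[100]=10
AND r7, r7, #12 → r7=10&12=8
ADD r7, r7, #16 → r7=8+16=24
AND r7, r7, #63 → r7=24&63=24
ADD r4, r4, #4 → r4=100+4=104
SUB r5, r5, #1 → r5=13-1=12
CMP r5, #6  (cmp 12,6)
BGT body: taken
LDR r7, [r4] → r7=M[104]=8
AND r7, r7, #12 → r7=8&12=8
ADD r7, r7, #16 → r7=8+16=24
AND r7, r7, #63 → r7=24&63=24
ADD r4, r4, #4 → r4=104+4=108
SUB r5, r5, #1 → r5=12-1=11
CMP r5, #6  (cmp 11,6)
BGT body: taken
LDR r7, [r4] → r7=M[108]=28
AND r7, r7, #12 → r7=28&12=12
ADD r7, r7, #16 → r7=12+16=28
AND r7, r7, #63 → r7=28&63=28
ADD r4, r4, #4 → r4=108+4=112
SUB r5, r5, #1 → r5=11-1=10
CMP r5, #6  (cmp 10,6)
BGT body: taken
LDR r7, [r4] → r7=M[112]=18
AND r7, r7, #12 → r7=18&12=0
ADD r7, r7, #16 → r7=0+16=16
AND r7, r7, #63 → r7=16&63=16
ADD r4, r4, #4 → r4=112+4=116
SUB r5, r5, #1 → r5=10-1=9
CMP r5, #6  (cmp 9,6)
BGT body: taken
LDR r7, [r4] → r7=M[116]=2
AND r7, r7, #12 → r7=2&12=0
ADD r7, r7, #16 → r7=0+16=16
AND r7, r7, #63 → r7=16&63=16
ADD r4, r4, #4 → r4=116+4=120
SUB r5, r5, #1 → r5=9-1=8
CMP r5, #6  (cmp 8,6)
BGT body: taken
LDR r7, [r4] → r7=M[120]=20
AND r7, r7, #12 → r7=20&12=4
ADD r7, r7, #16 → r7=4+16=20
AND r7, r7, #63 → r7=20&63=20
ADD r4, r4, #4 → r4=120+4=124
SUB r5, r5, #1 → r5=8-1=7
CMP r5, #6  (cmp 7,6)
BGT body: taken
LDR r7, [r4] → r7=M[124]=-6
AND r7, r7, #12 → r7=(-6)&12=8
ADD r7, r7, #16 → r7=8+16=24
AND r7, r7, #63 → r7=24&63=24
ADD r4, r4, #4 → r4=124+4=128
SUB r5, r5, #1 → r5=7-1=6
CMP r5, #6  (cmp 6,6)
BGT body: not taken
ADD r7, r7, #1 → r7=24+1=25
halt.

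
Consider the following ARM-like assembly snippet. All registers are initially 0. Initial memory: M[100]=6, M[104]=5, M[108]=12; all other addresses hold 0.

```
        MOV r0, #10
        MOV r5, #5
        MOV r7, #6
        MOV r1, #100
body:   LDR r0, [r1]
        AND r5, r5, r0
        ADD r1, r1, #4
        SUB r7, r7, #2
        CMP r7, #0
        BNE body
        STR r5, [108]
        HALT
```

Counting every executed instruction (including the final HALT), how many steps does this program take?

MOV r0, #10 → r0=10
MOV r5, #5 → r5=5
MOV r7, #6 → r7=6
MOV r1, #100 → r1=100
LDR r0, [r1] → r0=M[100]=6
AND r5, r5, r0 → r5=5&6=4
ADD r1, r1, #4 → r1=100+4=104
SUB r7, r7, #2 → r7=6-2=4
CMP r7, #0  (cmp 4,0)
BNE body: taken
LDR r0, [r1] → r0=M[104]=5
AND r5, r5, r0 → r5=4&5=4
ADD r1, r1, #4 → r1=104+4=108
SUB r7, r7, #2 → r7=4-2=2
CMP r7, #0  (cmp 2,0)
BNE body: taken
LDR r0, [r1] → r0=M[108]=12
AND r5, r5, r0 → r5=4&12=4
ADD r1, r1, #4 → r1=108+4=112
SUB r7, r7, #2 → r7=2-2=0
CMP r7, #0  (cmp 0,0)
BNE body: not taken
STR r5, [108] → M[108]=4
halt.
Total executed instructions: 24.

24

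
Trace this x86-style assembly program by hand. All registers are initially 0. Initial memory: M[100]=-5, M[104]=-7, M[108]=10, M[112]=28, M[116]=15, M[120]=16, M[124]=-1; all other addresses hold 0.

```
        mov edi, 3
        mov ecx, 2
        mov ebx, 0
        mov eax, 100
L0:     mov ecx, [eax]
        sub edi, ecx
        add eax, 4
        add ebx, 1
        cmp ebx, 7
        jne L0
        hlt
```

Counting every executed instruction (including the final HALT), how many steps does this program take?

47

mov edi, 3 → edi=3
mov ecx, 2 → ecx=2
mov ebx, 0 → ebx=0
mov eax, 100 → eax=100
mov ecx, [eax] → ecx=M[100]=-5
sub edi, ecx → edi=3-(-5)=8
add eax, 4 → eax=100+4=104
add ebx, 1 → ebx=0+1=1
cmp ebx, 7  (cmp 1,7)
jne L0: taken
mov ecx, [eax] → ecx=M[104]=-7
sub edi, ecx → edi=8-(-7)=15
add eax, 4 → eax=104+4=108
add ebx, 1 → ebx=1+1=2
cmp ebx, 7  (cmp 2,7)
jne L0: taken
mov ecx, [eax] → ecx=M[108]=10
sub edi, ecx → edi=15-10=5
add eax, 4 → eax=108+4=112
add ebx, 1 → ebx=2+1=3
cmp ebx, 7  (cmp 3,7)
jne L0: taken
mov ecx, [eax] → ecx=M[112]=28
sub edi, ecx → edi=5-28=-23
add eax, 4 → eax=112+4=116
add ebx, 1 → ebx=3+1=4
cmp ebx, 7  (cmp 4,7)
jne L0: taken
mov ecx, [eax] → ecx=M[116]=15
sub edi, ecx → edi=(-23)-15=-38
add eax, 4 → eax=116+4=120
add ebx, 1 → ebx=4+1=5
cmp ebx, 7  (cmp 5,7)
jne L0: taken
mov ecx, [eax] → ecx=M[120]=16
sub edi, ecx → edi=(-38)-16=-54
add eax, 4 → eax=120+4=124
add ebx, 1 → ebx=5+1=6
cmp ebx, 7  (cmp 6,7)
jne L0: taken
mov ecx, [eax] → ecx=M[124]=-1
sub edi, ecx → edi=(-54)-(-1)=-53
add eax, 4 → eax=124+4=128
add ebx, 1 → ebx=6+1=7
cmp ebx, 7  (cmp 7,7)
jne L0: not taken
halt.
Total executed instructions: 47.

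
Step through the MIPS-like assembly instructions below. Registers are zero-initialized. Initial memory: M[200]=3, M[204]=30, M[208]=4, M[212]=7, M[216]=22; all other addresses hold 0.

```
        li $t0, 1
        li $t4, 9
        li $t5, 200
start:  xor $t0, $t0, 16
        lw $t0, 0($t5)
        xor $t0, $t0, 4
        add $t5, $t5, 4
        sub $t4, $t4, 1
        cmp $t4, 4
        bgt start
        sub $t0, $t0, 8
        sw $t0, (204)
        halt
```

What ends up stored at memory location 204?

10

$t0=1
$t4=9
$t5=200
$t0=1^16=17
$t0=M[200]=3
$t0=3^4=7
$t5=200+4=204
$t4=9-1=8
cmp $t4, 4  (cmp 8,4)
bgt start: taken
$t0=7^16=23
$t0=M[204]=30
$t0=30^4=26
$t5=204+4=208
$t4=8-1=7
cmp $t4, 4  (cmp 7,4)
bgt start: taken
$t0=26^16=10
$t0=M[208]=4
$t0=4^4=0
$t5=208+4=212
$t4=7-1=6
cmp $t4, 4  (cmp 6,4)
bgt start: taken
$t0=0^16=16
$t0=M[212]=7
$t0=7^4=3
$t5=212+4=216
$t4=6-1=5
cmp $t4, 4  (cmp 5,4)
bgt start: taken
$t0=3^16=19
$t0=M[216]=22
$t0=22^4=18
$t5=216+4=220
$t4=5-1=4
cmp $t4, 4  (cmp 4,4)
bgt start: not taken
$t0=18-8=10
sw $t0, (204) → M[204]=10
halt.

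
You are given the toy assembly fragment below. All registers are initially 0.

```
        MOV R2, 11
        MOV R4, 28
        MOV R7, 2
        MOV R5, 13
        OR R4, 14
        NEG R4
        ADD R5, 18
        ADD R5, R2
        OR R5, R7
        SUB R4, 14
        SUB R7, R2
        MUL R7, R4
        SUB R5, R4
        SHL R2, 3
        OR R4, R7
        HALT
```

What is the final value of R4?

after MOV R2, 11: R2=11
after MOV R4, 28: R4=28
after MOV R7, 2: R7=2
after MOV R5, 13: R5=13
after OR R4, 14: R4=28|14=30
after NEG R4: R4=-(30)=-30
after ADD R5, 18: R5=13+18=31
after ADD R5, R2: R5=31+11=42
after OR R5, R7: R5=42|2=42
after SUB R4, 14: R4=(-30)-14=-44
after SUB R7, R2: R7=2-11=-9
after MUL R7, R4: R7=(-9)*(-44)=396
after SUB R5, R4: R5=42-(-44)=86
after SHL R2, 3: R2=11<<3=88
after OR R4, R7: R4=(-44)|396=-36
halt.

-36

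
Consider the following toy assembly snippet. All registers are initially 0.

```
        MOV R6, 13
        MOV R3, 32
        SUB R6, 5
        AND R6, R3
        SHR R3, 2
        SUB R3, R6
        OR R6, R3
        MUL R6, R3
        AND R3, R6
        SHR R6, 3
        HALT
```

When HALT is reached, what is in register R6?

8

MOV R6, 13 → R6=13
MOV R3, 32 → R3=32
SUB R6, 5 → R6=13-5=8
AND R6, R3 → R6=8&32=0
SHR R3, 2 → R3=32>>2=8
SUB R3, R6 → R3=8-0=8
OR R6, R3 → R6=0|8=8
MUL R6, R3 → R6=8*8=64
AND R3, R6 → R3=8&64=0
SHR R6, 3 → R6=64>>3=8
halt.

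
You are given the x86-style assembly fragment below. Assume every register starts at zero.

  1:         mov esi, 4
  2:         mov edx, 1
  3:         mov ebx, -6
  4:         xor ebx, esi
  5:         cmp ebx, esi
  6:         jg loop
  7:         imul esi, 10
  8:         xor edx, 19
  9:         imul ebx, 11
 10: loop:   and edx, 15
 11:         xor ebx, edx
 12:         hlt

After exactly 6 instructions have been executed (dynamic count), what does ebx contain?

mov esi, 4 → esi=4
mov edx, 1 → edx=1
mov ebx, -6 → ebx=-6
xor ebx, esi → ebx=(-6)^4=-2
cmp ebx, esi  (cmp -2,4)
jg loop: not taken
After step 6: ebx = -2.

-2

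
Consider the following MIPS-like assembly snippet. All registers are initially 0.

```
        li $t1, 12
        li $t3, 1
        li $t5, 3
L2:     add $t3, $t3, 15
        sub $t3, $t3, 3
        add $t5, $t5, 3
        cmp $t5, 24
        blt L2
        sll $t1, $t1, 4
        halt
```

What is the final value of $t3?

85

li $t1, 12 → $t1=12
li $t3, 1 → $t3=1
li $t5, 3 → $t5=3
add $t3, $t3, 15 → $t3=1+15=16
sub $t3, $t3, 3 → $t3=16-3=13
add $t5, $t5, 3 → $t5=3+3=6
cmp $t5, 24  (cmp 6,24)
blt L2: taken
add $t3, $t3, 15 → $t3=13+15=28
sub $t3, $t3, 3 → $t3=28-3=25
add $t5, $t5, 3 → $t5=6+3=9
cmp $t5, 24  (cmp 9,24)
blt L2: taken
add $t3, $t3, 15 → $t3=25+15=40
sub $t3, $t3, 3 → $t3=40-3=37
add $t5, $t5, 3 → $t5=9+3=12
cmp $t5, 24  (cmp 12,24)
blt L2: taken
add $t3, $t3, 15 → $t3=37+15=52
sub $t3, $t3, 3 → $t3=52-3=49
add $t5, $t5, 3 → $t5=12+3=15
cmp $t5, 24  (cmp 15,24)
blt L2: taken
add $t3, $t3, 15 → $t3=49+15=64
sub $t3, $t3, 3 → $t3=64-3=61
add $t5, $t5, 3 → $t5=15+3=18
cmp $t5, 24  (cmp 18,24)
blt L2: taken
add $t3, $t3, 15 → $t3=61+15=76
sub $t3, $t3, 3 → $t3=76-3=73
add $t5, $t5, 3 → $t5=18+3=21
cmp $t5, 24  (cmp 21,24)
blt L2: taken
add $t3, $t3, 15 → $t3=73+15=88
sub $t3, $t3, 3 → $t3=88-3=85
add $t5, $t5, 3 → $t5=21+3=24
cmp $t5, 24  (cmp 24,24)
blt L2: not taken
sll $t1, $t1, 4 → $t1=12<<4=192
halt.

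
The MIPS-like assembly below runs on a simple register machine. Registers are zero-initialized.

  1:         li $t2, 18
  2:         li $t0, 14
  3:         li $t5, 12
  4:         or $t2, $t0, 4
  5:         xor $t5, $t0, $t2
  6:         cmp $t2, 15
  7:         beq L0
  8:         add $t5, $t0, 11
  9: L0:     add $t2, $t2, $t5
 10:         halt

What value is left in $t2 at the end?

39

after li $t2, 18: $t2=18
after li $t0, 14: $t0=14
after li $t5, 12: $t5=12
after or $t2, $t0, 4: $t2=14|4=14
after xor $t5, $t0, $t2: $t5=14^14=0
cmp $t2, 15  (cmp 14,15)
beq L0: not taken
after add $t5, $t0, 11: $t5=14+11=25
after add $t2, $t2, $t5: $t2=14+25=39
halt.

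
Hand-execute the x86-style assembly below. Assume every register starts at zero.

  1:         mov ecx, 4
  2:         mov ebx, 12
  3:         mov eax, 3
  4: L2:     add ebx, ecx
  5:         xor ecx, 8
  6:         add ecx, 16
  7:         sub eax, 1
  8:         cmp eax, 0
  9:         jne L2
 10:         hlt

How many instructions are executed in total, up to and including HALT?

22

mov ecx, 4 → ecx=4
mov ebx, 12 → ebx=12
mov eax, 3 → eax=3
add ebx, ecx → ebx=12+4=16
xor ecx, 8 → ecx=4^8=12
add ecx, 16 → ecx=12+16=28
sub eax, 1 → eax=3-1=2
cmp eax, 0  (cmp 2,0)
jne L2: taken
add ebx, ecx → ebx=16+28=44
xor ecx, 8 → ecx=28^8=20
add ecx, 16 → ecx=20+16=36
sub eax, 1 → eax=2-1=1
cmp eax, 0  (cmp 1,0)
jne L2: taken
add ebx, ecx → ebx=44+36=80
xor ecx, 8 → ecx=36^8=44
add ecx, 16 → ecx=44+16=60
sub eax, 1 → eax=1-1=0
cmp eax, 0  (cmp 0,0)
jne L2: not taken
halt.
Total executed instructions: 22.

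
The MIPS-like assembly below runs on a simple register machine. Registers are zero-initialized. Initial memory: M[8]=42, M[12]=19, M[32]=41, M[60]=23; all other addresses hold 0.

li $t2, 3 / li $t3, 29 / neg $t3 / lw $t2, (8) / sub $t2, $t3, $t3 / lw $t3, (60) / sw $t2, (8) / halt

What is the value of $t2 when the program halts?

$t2=3
$t3=29
$t3=-(29)=-29
$t2=M[8]=42
$t2=(-29)-(-29)=0
$t3=M[60]=23
sw $t2, (8) → M[8]=0
halt.

0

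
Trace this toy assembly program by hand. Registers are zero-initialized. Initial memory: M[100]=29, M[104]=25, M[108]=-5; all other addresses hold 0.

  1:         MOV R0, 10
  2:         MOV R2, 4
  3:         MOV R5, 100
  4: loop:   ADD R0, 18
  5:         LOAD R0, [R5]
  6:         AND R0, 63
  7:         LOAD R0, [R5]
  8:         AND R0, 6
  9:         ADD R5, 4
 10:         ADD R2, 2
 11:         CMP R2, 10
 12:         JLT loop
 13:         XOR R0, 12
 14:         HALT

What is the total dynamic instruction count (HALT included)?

after MOV R0, 10: R0=10
after MOV R2, 4: R2=4
after MOV R5, 100: R5=100
after ADD R0, 18: R0=10+18=28
after LOAD R0, [R5]: R0=M[100]=29
after AND R0, 63: R0=29&63=29
after LOAD R0, [R5]: R0=M[100]=29
after AND R0, 6: R0=29&6=4
after ADD R5, 4: R5=100+4=104
after ADD R2, 2: R2=4+2=6
CMP R2, 10  (cmp 6,10)
JLT loop: taken
after ADD R0, 18: R0=4+18=22
after LOAD R0, [R5]: R0=M[104]=25
after AND R0, 63: R0=25&63=25
after LOAD R0, [R5]: R0=M[104]=25
after AND R0, 6: R0=25&6=0
after ADD R5, 4: R5=104+4=108
after ADD R2, 2: R2=6+2=8
CMP R2, 10  (cmp 8,10)
JLT loop: taken
after ADD R0, 18: R0=0+18=18
after LOAD R0, [R5]: R0=M[108]=-5
after AND R0, 63: R0=(-5)&63=59
after LOAD R0, [R5]: R0=M[108]=-5
after AND R0, 6: R0=(-5)&6=2
after ADD R5, 4: R5=108+4=112
after ADD R2, 2: R2=8+2=10
CMP R2, 10  (cmp 10,10)
JLT loop: not taken
after XOR R0, 12: R0=2^12=14
halt.
Total executed instructions: 32.

32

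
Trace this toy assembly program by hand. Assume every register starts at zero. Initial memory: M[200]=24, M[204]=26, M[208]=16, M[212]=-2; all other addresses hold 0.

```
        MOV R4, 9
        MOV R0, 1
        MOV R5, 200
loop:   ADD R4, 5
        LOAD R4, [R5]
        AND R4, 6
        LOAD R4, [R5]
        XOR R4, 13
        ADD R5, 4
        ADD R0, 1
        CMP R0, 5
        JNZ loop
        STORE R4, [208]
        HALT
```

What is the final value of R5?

216

R4=9
R0=1
R5=200
R4=9+5=14
R4=M[200]=24
R4=24&6=0
R4=M[200]=24
R4=24^13=21
R5=200+4=204
R0=1+1=2
CMP R0, 5  (cmp 2,5)
JNZ loop: taken
R4=21+5=26
R4=M[204]=26
R4=26&6=2
R4=M[204]=26
R4=26^13=23
R5=204+4=208
R0=2+1=3
CMP R0, 5  (cmp 3,5)
JNZ loop: taken
R4=23+5=28
R4=M[208]=16
R4=16&6=0
R4=M[208]=16
R4=16^13=29
R5=208+4=212
R0=3+1=4
CMP R0, 5  (cmp 4,5)
JNZ loop: taken
R4=29+5=34
R4=M[212]=-2
R4=(-2)&6=6
R4=M[212]=-2
R4=(-2)^13=-13
R5=212+4=216
R0=4+1=5
CMP R0, 5  (cmp 5,5)
JNZ loop: not taken
STORE R4, [208] → M[208]=-13
halt.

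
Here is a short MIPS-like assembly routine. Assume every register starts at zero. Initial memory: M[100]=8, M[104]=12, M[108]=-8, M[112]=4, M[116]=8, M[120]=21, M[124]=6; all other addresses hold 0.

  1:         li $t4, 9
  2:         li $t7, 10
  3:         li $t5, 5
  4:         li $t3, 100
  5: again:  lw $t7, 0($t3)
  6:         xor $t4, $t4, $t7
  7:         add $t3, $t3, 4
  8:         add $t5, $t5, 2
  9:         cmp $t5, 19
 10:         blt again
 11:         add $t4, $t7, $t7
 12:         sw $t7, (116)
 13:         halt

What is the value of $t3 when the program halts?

128

li $t4, 9 → $t4=9
li $t7, 10 → $t7=10
li $t5, 5 → $t5=5
li $t3, 100 → $t3=100
lw $t7, 0($t3) → $t7=M[100]=8
xor $t4, $t4, $t7 → $t4=9^8=1
add $t3, $t3, 4 → $t3=100+4=104
add $t5, $t5, 2 → $t5=5+2=7
cmp $t5, 19  (cmp 7,19)
blt again: taken
lw $t7, 0($t3) → $t7=M[104]=12
xor $t4, $t4, $t7 → $t4=1^12=13
add $t3, $t3, 4 → $t3=104+4=108
add $t5, $t5, 2 → $t5=7+2=9
cmp $t5, 19  (cmp 9,19)
blt again: taken
lw $t7, 0($t3) → $t7=M[108]=-8
xor $t4, $t4, $t7 → $t4=13^(-8)=-11
add $t3, $t3, 4 → $t3=108+4=112
add $t5, $t5, 2 → $t5=9+2=11
cmp $t5, 19  (cmp 11,19)
blt again: taken
lw $t7, 0($t3) → $t7=M[112]=4
xor $t4, $t4, $t7 → $t4=(-11)^4=-15
add $t3, $t3, 4 → $t3=112+4=116
add $t5, $t5, 2 → $t5=11+2=13
cmp $t5, 19  (cmp 13,19)
blt again: taken
lw $t7, 0($t3) → $t7=M[116]=8
xor $t4, $t4, $t7 → $t4=(-15)^8=-7
add $t3, $t3, 4 → $t3=116+4=120
add $t5, $t5, 2 → $t5=13+2=15
cmp $t5, 19  (cmp 15,19)
blt again: taken
lw $t7, 0($t3) → $t7=M[120]=21
xor $t4, $t4, $t7 → $t4=(-7)^21=-20
add $t3, $t3, 4 → $t3=120+4=124
add $t5, $t5, 2 → $t5=15+2=17
cmp $t5, 19  (cmp 17,19)
blt again: taken
lw $t7, 0($t3) → $t7=M[124]=6
xor $t4, $t4, $t7 → $t4=(-20)^6=-22
add $t3, $t3, 4 → $t3=124+4=128
add $t5, $t5, 2 → $t5=17+2=19
cmp $t5, 19  (cmp 19,19)
blt again: not taken
add $t4, $t7, $t7 → $t4=6+6=12
sw $t7, (116) → M[116]=6
halt.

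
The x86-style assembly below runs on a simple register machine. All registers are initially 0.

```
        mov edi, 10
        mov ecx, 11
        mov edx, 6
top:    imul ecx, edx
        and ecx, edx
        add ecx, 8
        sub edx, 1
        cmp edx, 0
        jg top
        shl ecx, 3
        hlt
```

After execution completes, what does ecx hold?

edi=10
ecx=11
edx=6
ecx=11*6=66
ecx=66&6=2
ecx=2+8=10
edx=6-1=5
cmp edx, 0  (cmp 5,0)
jg top: taken
ecx=10*5=50
ecx=50&5=0
ecx=0+8=8
edx=5-1=4
cmp edx, 0  (cmp 4,0)
jg top: taken
ecx=8*4=32
ecx=32&4=0
ecx=0+8=8
edx=4-1=3
cmp edx, 0  (cmp 3,0)
jg top: taken
ecx=8*3=24
ecx=24&3=0
ecx=0+8=8
edx=3-1=2
cmp edx, 0  (cmp 2,0)
jg top: taken
ecx=8*2=16
ecx=16&2=0
ecx=0+8=8
edx=2-1=1
cmp edx, 0  (cmp 1,0)
jg top: taken
ecx=8*1=8
ecx=8&1=0
ecx=0+8=8
edx=1-1=0
cmp edx, 0  (cmp 0,0)
jg top: not taken
ecx=8<<3=64
halt.

64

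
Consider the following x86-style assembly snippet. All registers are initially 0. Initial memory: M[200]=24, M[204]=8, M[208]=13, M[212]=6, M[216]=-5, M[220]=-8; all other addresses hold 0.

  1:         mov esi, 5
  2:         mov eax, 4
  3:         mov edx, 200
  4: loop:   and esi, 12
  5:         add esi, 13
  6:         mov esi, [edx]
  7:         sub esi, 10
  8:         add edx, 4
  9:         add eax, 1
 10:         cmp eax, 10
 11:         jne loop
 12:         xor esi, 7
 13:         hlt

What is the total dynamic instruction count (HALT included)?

53

mov esi, 5 → esi=5
mov eax, 4 → eax=4
mov edx, 200 → edx=200
and esi, 12 → esi=5&12=4
add esi, 13 → esi=4+13=17
mov esi, [edx] → esi=M[200]=24
sub esi, 10 → esi=24-10=14
add edx, 4 → edx=200+4=204
add eax, 1 → eax=4+1=5
cmp eax, 10  (cmp 5,10)
jne loop: taken
and esi, 12 → esi=14&12=12
add esi, 13 → esi=12+13=25
mov esi, [edx] → esi=M[204]=8
sub esi, 10 → esi=8-10=-2
add edx, 4 → edx=204+4=208
add eax, 1 → eax=5+1=6
cmp eax, 10  (cmp 6,10)
jne loop: taken
and esi, 12 → esi=(-2)&12=12
add esi, 13 → esi=12+13=25
mov esi, [edx] → esi=M[208]=13
sub esi, 10 → esi=13-10=3
add edx, 4 → edx=208+4=212
add eax, 1 → eax=6+1=7
cmp eax, 10  (cmp 7,10)
jne loop: taken
and esi, 12 → esi=3&12=0
add esi, 13 → esi=0+13=13
mov esi, [edx] → esi=M[212]=6
sub esi, 10 → esi=6-10=-4
add edx, 4 → edx=212+4=216
add eax, 1 → eax=7+1=8
cmp eax, 10  (cmp 8,10)
jne loop: taken
and esi, 12 → esi=(-4)&12=12
add esi, 13 → esi=12+13=25
mov esi, [edx] → esi=M[216]=-5
sub esi, 10 → esi=(-5)-10=-15
add edx, 4 → edx=216+4=220
add eax, 1 → eax=8+1=9
cmp eax, 10  (cmp 9,10)
jne loop: taken
and esi, 12 → esi=(-15)&12=0
add esi, 13 → esi=0+13=13
mov esi, [edx] → esi=M[220]=-8
sub esi, 10 → esi=(-8)-10=-18
add edx, 4 → edx=220+4=224
add eax, 1 → eax=9+1=10
cmp eax, 10  (cmp 10,10)
jne loop: not taken
xor esi, 7 → esi=(-18)^7=-23
halt.
Total executed instructions: 53.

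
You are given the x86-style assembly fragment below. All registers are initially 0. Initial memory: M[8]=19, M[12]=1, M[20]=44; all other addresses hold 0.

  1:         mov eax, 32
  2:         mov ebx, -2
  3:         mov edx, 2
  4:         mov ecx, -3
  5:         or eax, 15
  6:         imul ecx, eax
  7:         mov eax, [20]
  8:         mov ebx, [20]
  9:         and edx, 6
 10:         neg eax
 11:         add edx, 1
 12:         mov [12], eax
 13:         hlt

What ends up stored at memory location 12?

mov eax, 32 → eax=32
mov ebx, -2 → ebx=-2
mov edx, 2 → edx=2
mov ecx, -3 → ecx=-3
or eax, 15 → eax=32|15=47
imul ecx, eax → ecx=(-3)*47=-141
mov eax, [20] → eax=M[20]=44
mov ebx, [20] → ebx=M[20]=44
and edx, 6 → edx=2&6=2
neg eax → eax=-(44)=-44
add edx, 1 → edx=2+1=3
mov [12], eax → M[12]=-44
halt.

-44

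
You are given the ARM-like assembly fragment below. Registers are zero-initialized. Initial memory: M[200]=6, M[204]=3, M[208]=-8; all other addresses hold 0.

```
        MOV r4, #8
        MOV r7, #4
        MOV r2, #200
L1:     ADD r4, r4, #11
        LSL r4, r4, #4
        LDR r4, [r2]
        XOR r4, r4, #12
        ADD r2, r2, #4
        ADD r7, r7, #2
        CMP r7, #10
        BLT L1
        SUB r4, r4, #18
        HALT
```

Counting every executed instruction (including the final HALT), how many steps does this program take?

29

r4=8
r7=4
r2=200
r4=8+11=19
r4=19<<4=304
r4=M[200]=6
r4=6^12=10
r2=200+4=204
r7=4+2=6
CMP r7, #10  (cmp 6,10)
BLT L1: taken
r4=10+11=21
r4=21<<4=336
r4=M[204]=3
r4=3^12=15
r2=204+4=208
r7=6+2=8
CMP r7, #10  (cmp 8,10)
BLT L1: taken
r4=15+11=26
r4=26<<4=416
r4=M[208]=-8
r4=(-8)^12=-12
r2=208+4=212
r7=8+2=10
CMP r7, #10  (cmp 10,10)
BLT L1: not taken
r4=(-12)-18=-30
halt.
Total executed instructions: 29.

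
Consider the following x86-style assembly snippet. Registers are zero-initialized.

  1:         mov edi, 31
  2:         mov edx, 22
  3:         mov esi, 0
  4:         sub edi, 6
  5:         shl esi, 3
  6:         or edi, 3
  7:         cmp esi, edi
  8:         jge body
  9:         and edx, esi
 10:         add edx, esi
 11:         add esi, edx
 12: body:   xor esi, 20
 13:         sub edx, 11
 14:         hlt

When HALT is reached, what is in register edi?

mov edi, 31 → edi=31
mov edx, 22 → edx=22
mov esi, 0 → esi=0
sub edi, 6 → edi=31-6=25
shl esi, 3 → esi=0<<3=0
or edi, 3 → edi=25|3=27
cmp esi, edi  (cmp 0,27)
jge body: not taken
and edx, esi → edx=22&0=0
add edx, esi → edx=0+0=0
add esi, edx → esi=0+0=0
xor esi, 20 → esi=0^20=20
sub edx, 11 → edx=0-11=-11
halt.

27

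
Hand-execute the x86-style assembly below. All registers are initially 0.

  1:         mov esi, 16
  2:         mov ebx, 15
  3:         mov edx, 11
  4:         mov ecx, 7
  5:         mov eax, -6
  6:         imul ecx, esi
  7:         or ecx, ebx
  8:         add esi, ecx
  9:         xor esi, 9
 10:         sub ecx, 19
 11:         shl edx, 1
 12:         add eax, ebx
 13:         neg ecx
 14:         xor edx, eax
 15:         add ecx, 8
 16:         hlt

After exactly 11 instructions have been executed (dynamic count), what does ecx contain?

108

mov esi, 16 → esi=16
mov ebx, 15 → ebx=15
mov edx, 11 → edx=11
mov ecx, 7 → ecx=7
mov eax, -6 → eax=-6
imul ecx, esi → ecx=7*16=112
or ecx, ebx → ecx=112|15=127
add esi, ecx → esi=16+127=143
xor esi, 9 → esi=143^9=134
sub ecx, 19 → ecx=127-19=108
shl edx, 1 → edx=11<<1=22
After step 11: ecx = 108.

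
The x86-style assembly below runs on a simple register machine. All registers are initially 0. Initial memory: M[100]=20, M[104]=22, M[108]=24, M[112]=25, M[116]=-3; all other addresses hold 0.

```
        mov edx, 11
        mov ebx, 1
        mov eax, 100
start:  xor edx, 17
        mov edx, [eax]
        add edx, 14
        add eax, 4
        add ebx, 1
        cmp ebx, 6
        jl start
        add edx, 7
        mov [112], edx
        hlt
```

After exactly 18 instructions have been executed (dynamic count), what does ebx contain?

3

after mov edx, 11: edx=11
after mov ebx, 1: ebx=1
after mov eax, 100: eax=100
after xor edx, 17: edx=11^17=26
after mov edx, [eax]: edx=M[100]=20
after add edx, 14: edx=20+14=34
after add eax, 4: eax=100+4=104
after add ebx, 1: ebx=1+1=2
cmp ebx, 6  (cmp 2,6)
jl start: taken
after xor edx, 17: edx=34^17=51
after mov edx, [eax]: edx=M[104]=22
after add edx, 14: edx=22+14=36
after add eax, 4: eax=104+4=108
after add ebx, 1: ebx=2+1=3
cmp ebx, 6  (cmp 3,6)
jl start: taken
after xor edx, 17: edx=36^17=53
After step 18: ebx = 3.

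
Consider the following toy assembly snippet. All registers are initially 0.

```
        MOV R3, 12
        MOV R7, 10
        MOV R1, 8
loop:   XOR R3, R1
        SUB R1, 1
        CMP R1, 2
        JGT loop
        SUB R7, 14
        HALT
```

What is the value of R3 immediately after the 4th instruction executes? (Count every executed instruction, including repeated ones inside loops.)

4

R3=12
R7=10
R1=8
R3=12^8=4
After step 4: R3 = 4.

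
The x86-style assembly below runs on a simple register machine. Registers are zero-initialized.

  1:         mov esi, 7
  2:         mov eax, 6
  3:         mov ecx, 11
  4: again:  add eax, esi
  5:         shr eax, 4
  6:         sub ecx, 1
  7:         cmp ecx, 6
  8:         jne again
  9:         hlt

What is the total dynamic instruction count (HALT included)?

29

after mov esi, 7: esi=7
after mov eax, 6: eax=6
after mov ecx, 11: ecx=11
after add eax, esi: eax=6+7=13
after shr eax, 4: eax=13>>4=0
after sub ecx, 1: ecx=11-1=10
cmp ecx, 6  (cmp 10,6)
jne again: taken
after add eax, esi: eax=0+7=7
after shr eax, 4: eax=7>>4=0
after sub ecx, 1: ecx=10-1=9
cmp ecx, 6  (cmp 9,6)
jne again: taken
after add eax, esi: eax=0+7=7
after shr eax, 4: eax=7>>4=0
after sub ecx, 1: ecx=9-1=8
cmp ecx, 6  (cmp 8,6)
jne again: taken
after add eax, esi: eax=0+7=7
after shr eax, 4: eax=7>>4=0
after sub ecx, 1: ecx=8-1=7
cmp ecx, 6  (cmp 7,6)
jne again: taken
after add eax, esi: eax=0+7=7
after shr eax, 4: eax=7>>4=0
after sub ecx, 1: ecx=7-1=6
cmp ecx, 6  (cmp 6,6)
jne again: not taken
halt.
Total executed instructions: 29.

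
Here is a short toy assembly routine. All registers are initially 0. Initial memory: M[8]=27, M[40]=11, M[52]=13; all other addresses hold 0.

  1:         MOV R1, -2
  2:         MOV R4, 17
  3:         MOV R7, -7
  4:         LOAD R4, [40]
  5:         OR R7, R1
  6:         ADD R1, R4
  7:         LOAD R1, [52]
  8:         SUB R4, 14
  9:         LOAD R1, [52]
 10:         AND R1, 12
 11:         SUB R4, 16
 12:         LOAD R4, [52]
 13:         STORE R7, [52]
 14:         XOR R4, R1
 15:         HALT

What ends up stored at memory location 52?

after MOV R1, -2: R1=-2
after MOV R4, 17: R4=17
after MOV R7, -7: R7=-7
after LOAD R4, [40]: R4=M[40]=11
after OR R7, R1: R7=(-7)|(-2)=-1
after ADD R1, R4: R1=(-2)+11=9
after LOAD R1, [52]: R1=M[52]=13
after SUB R4, 14: R4=11-14=-3
after LOAD R1, [52]: R1=M[52]=13
after AND R1, 12: R1=13&12=12
after SUB R4, 16: R4=(-3)-16=-19
after LOAD R4, [52]: R4=M[52]=13
STORE R7, [52] → M[52]=-1
after XOR R4, R1: R4=13^12=1
halt.

-1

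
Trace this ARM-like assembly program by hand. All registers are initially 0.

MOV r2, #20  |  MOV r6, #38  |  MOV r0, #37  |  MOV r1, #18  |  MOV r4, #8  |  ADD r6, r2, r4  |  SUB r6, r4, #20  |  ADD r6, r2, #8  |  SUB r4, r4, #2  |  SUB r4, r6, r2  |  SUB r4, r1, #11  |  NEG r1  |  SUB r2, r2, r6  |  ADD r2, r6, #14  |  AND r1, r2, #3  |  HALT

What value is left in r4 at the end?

7

MOV r2, #20 → r2=20
MOV r6, #38 → r6=38
MOV r0, #37 → r0=37
MOV r1, #18 → r1=18
MOV r4, #8 → r4=8
ADD r6, r2, r4 → r6=20+8=28
SUB r6, r4, #20 → r6=8-20=-12
ADD r6, r2, #8 → r6=20+8=28
SUB r4, r4, #2 → r4=8-2=6
SUB r4, r6, r2 → r4=28-20=8
SUB r4, r1, #11 → r4=18-11=7
NEG r1 → r1=-(18)=-18
SUB r2, r2, r6 → r2=20-28=-8
ADD r2, r6, #14 → r2=28+14=42
AND r1, r2, #3 → r1=42&3=2
halt.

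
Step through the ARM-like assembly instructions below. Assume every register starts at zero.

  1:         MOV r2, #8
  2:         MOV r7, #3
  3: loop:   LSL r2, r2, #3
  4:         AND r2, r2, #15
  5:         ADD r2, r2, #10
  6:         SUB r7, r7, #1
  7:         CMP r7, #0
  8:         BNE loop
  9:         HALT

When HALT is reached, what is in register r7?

after MOV r2, #8: r2=8
after MOV r7, #3: r7=3
after LSL r2, r2, #3: r2=8<<3=64
after AND r2, r2, #15: r2=64&15=0
after ADD r2, r2, #10: r2=0+10=10
after SUB r7, r7, #1: r7=3-1=2
CMP r7, #0  (cmp 2,0)
BNE loop: taken
after LSL r2, r2, #3: r2=10<<3=80
after AND r2, r2, #15: r2=80&15=0
after ADD r2, r2, #10: r2=0+10=10
after SUB r7, r7, #1: r7=2-1=1
CMP r7, #0  (cmp 1,0)
BNE loop: taken
after LSL r2, r2, #3: r2=10<<3=80
after AND r2, r2, #15: r2=80&15=0
after ADD r2, r2, #10: r2=0+10=10
after SUB r7, r7, #1: r7=1-1=0
CMP r7, #0  (cmp 0,0)
BNE loop: not taken
halt.

0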